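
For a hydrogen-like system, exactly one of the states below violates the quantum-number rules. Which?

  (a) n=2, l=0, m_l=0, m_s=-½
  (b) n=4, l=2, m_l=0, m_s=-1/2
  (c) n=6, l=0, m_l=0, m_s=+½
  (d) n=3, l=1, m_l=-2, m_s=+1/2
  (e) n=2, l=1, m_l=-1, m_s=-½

(d)

(d) has |m_l| = 2 > l = 1, violating −l ≤ m_l ≤ l.
The remaining sets (a), (b), (c), (e) satisfy all four rules.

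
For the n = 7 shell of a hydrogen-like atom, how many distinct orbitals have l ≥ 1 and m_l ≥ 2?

For n = 7, l ranges over 0 … 6.
Contributions: l=2 → 1; l=3 → 2; l=4 → 3; l=5 → 4; l=6 → 5.
Total orbitals: 1 + 2 + 3 + 4 + 5 = 15.

15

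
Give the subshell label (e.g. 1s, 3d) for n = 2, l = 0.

l = 0 corresponds to the letter 's', so the subshell is 2s.

2s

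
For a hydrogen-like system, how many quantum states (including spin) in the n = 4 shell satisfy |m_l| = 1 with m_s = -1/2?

With n = 4 the allowed l are 0, 1, …, 3.
Orbitals with |m_l| = 1, by l: l=1 → 2; l=2 → 2; l=3 → 2.
Orbitals: 2 + 2 + 2 = 6. With m_s fixed to a single value there is one state per orbital, giving 6 states.

6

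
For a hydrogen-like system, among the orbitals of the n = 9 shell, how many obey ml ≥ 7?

With n = 9 the allowed l are 0, 1, …, 8.
The (l, ml) pairs meeting ml ≥ 7 give: l=7 → 1; l=8 → 2.
Total orbitals: 1 + 2 = 3.

3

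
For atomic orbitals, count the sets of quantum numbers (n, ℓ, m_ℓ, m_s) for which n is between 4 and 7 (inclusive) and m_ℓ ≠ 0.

208

Count contributing orbitals for each principal shell:
n=4 → 12; n=5 → 20; n=6 → 30; n=7 → 42.
Orbitals: 12 + 20 + 30 + 42 = 104. Including both spin states (m_s = ±1/2) gives 2 × 104 = 208 states.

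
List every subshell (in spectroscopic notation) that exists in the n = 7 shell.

7s, 7p, 7d, 7f, 7g, 7h, 7i

For n = 7, l runs from 0 to 6. In spectroscopic notation l = 0,1,2,… ↔ s,p,d,f,g,h,i, so the subshells are 7s, 7p, 7d, 7f, 7g, 7h, 7i.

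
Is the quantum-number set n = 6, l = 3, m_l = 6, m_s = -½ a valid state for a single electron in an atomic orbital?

No

The magnetic quantum number must satisfy −l ≤ m_l ≤ l. With l = 3, m_l can only be -3, -2, -1, 0, 1, 2, 3, so m_l = 6 is forbidden.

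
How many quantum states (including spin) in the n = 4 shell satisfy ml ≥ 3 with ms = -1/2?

For n = 4, l ranges over 0 … 3.
Orbitals with ml ≥ 3, by l: l=3 → 1.
Orbitals: 1. With ms fixed to a single value there is one state per orbital, giving 1 state.

1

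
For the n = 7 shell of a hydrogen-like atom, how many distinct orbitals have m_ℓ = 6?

Go through ℓ = 0, …, 6 (the values permitted for n = 7).
Orbitals with m_ℓ = 6, by ℓ: ℓ=6 → 1.
Total orbitals: 1.

1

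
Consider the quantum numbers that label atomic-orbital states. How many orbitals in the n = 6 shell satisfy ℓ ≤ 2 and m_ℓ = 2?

Orbitals with ℓ ≤ 2 and m_ℓ = 2, by ℓ: ℓ=2 → 1.
Total orbitals: 1.

1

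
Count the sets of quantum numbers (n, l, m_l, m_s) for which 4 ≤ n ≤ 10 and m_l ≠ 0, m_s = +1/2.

Per-shell orbital counts meeting the constraint:
n=4 → 12; n=5 → 20; n=6 → 30; n=7 → 42; n=8 → 56; n=9 → 72; n=10 → 90.
Orbitals: 12 + 20 + 30 + 42 + 56 + 72 + 90 = 322. With m_s fixed to +1/2 there is one state per orbital, so 322 states.

322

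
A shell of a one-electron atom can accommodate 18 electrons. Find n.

n = 3

2n² = 18 ⇒ n² = 9 ⇒ n = 3.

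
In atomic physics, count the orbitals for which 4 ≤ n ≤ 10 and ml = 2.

35

Per-shell orbital counts meeting the constraint:
n=4 → 2; n=5 → 3; n=6 → 4; n=7 → 5; n=8 → 6; n=9 → 7; n=10 → 8.
Total orbitals: 2 + 3 + 4 + 5 + 6 + 7 + 8 = 35.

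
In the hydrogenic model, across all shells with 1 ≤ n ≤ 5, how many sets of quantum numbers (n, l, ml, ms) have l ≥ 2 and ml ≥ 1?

32

Work shell by shell — for each n, count the (l, ml) pairs that satisfy l ≥ 2 and ml ≥ 1:
n=3 → 2; n=4 → 5; n=5 → 9.
Orbitals: 2 + 5 + 9 = 16. Including both spin states (ms = ±1/2) gives 2 × 16 = 32 states.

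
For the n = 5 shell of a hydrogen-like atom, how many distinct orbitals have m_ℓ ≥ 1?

With n = 5 the allowed ℓ are 0, 1, …, 4.
Per ℓ-value: ℓ=1 → 1; ℓ=2 → 2; ℓ=3 → 3; ℓ=4 → 4.
Total orbitals: 1 + 2 + 3 + 4 = 10.

10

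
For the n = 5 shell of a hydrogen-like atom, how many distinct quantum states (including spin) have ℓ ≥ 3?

For n = 5, ℓ ranges over 0 … 4.
Contributions: ℓ=3 → 7; ℓ=4 → 9.
Orbitals: 7 + 9 = 16. Each orbital carries two spin states, so 16 × 2 = 32 states.

32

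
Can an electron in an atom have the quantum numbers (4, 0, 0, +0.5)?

Allowed

n = 4 is a positive integer. l = 0 satisfies 0 ≤ l ≤ n−1 = 3. ml = 0 lies in the range −l … +l (here 0). ms = +1/2 is one of ±1/2.
All four constraints are satisfied.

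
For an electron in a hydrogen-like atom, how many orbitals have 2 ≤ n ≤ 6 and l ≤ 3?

61

For each n in the range, tally the orbitals obeying l ≤ 3:
n=2 → 4; n=3 → 9; n=4 → 16; n=5 → 16; n=6 → 16.
Total orbitals: 4 + 9 + 16 + 16 + 16 = 61.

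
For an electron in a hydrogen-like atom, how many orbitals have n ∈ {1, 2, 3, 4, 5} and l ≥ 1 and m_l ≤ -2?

Per-shell orbital counts meeting the constraint:
n=3 → 1; n=4 → 3; n=5 → 6.
Total orbitals: 1 + 3 + 6 = 10.

10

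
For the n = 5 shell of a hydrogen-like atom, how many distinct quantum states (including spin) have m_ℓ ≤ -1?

The n = 5 shell has ℓ = 0 through 4; check each.
Per ℓ-value: ℓ=1 → 1; ℓ=2 → 2; ℓ=3 → 3; ℓ=4 → 4.
Orbitals: 1 + 2 + 3 + 4 = 10. Each orbital carries two spin states, so 10 × 2 = 20 states.

20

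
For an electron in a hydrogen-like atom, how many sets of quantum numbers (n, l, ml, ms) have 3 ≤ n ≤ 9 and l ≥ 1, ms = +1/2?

273

Per-shell orbital counts meeting the constraint:
n=3 → 8; n=4 → 15; n=5 → 24; n=6 → 35; n=7 → 48; n=8 → 63; n=9 → 80.
Orbitals: 8 + 15 + 24 + 35 + 48 + 63 + 80 = 273. With ms fixed to +1/2 there is one state per orbital, so 273 states.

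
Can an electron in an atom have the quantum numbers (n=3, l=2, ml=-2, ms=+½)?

n = 3 is a positive integer. l = 2 satisfies 0 ≤ l ≤ n−1 = 2. ml = -2 lies in the range −l … +l (here −2 … 2). ms = +1/2 is one of ±1/2.
All four constraints are satisfied.

Yes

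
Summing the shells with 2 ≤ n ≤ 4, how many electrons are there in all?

58

Shell n has n² orbitals: 2²=4 + 3²=9 + 4²=16 = 29 orbitals.
Two spin states per orbital: 2 × 29 = 58 electrons.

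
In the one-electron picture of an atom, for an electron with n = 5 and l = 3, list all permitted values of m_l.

m_l takes every integer from −l to +l. With l = 3 that gives the 7 values -3, -2, -1, 0, 1, 2, 3.

-3, -2, -1, 0, 1, 2, 3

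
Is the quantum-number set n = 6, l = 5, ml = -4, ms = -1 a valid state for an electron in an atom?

Not allowed

The spin quantum number for an electron can only be ms = +1/2 or −1/2; ms = -1 is not one of those.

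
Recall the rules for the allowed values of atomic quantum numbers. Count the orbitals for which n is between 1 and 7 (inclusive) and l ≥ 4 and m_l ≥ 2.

22

Count contributing orbitals for each principal shell:
n=5 → 3; n=6 → 7; n=7 → 12.
Total orbitals: 3 + 7 + 12 = 22.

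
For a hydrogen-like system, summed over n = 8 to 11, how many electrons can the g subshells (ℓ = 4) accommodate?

72

A g subshell (ℓ = 4) exists for every n ≥ 5, so shells n = 8, 9, 10, 11 each contribute one — 4 subshells.
Since each g subshell holds 2(2·4+1) = 18 electrons, the total is 4 × 18 = 72.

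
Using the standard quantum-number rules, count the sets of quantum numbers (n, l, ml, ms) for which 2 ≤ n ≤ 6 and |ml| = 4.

12

Treat each shell separately and count matching orbitals:
n=5 → 2; n=6 → 4.
Orbitals: 2 + 4 = 6. Including both spin states (ms = ±1/2) gives 2 × 6 = 12 states.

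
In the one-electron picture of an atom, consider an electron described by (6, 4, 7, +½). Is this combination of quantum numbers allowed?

The magnetic quantum number must satisfy −l ≤ m_l ≤ l. With l = 4, m_l can only be -4, -3, -2, -1, 0, 1, 2, 3, 4, so m_l = 7 is forbidden.

Invalid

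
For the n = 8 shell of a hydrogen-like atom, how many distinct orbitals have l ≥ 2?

With n = 8 the allowed l are 0, 1, …, 7.
Per l-value: l=2 → 5; l=3 → 7; l=4 → 9; l=5 → 11; l=6 → 13; l=7 → 15.
Total orbitals: 5 + 7 + 9 + 11 + 13 + 15 = 60.

60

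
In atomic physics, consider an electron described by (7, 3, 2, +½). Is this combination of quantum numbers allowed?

n = 7 is a positive integer. l = 3 satisfies 0 ≤ l ≤ n−1 = 6. ml = 2 lies in the range −l … +l (here −3 … 3). ms = +1/2 is one of ±1/2.
All four constraints are satisfied.

Yes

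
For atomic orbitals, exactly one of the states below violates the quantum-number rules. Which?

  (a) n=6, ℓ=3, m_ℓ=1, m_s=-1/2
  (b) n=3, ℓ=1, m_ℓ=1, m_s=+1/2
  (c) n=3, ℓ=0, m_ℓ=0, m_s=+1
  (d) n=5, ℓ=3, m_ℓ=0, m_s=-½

(c)

(c) has m_s = +1, but an electron's spin must be ±1/2.
The remaining sets (a), (b), (d) satisfy all four rules.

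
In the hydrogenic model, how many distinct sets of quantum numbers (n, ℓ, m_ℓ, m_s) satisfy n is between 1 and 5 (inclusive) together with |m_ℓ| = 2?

Work shell by shell — for each n, count the (ℓ, m_ℓ) pairs that satisfy |m_ℓ| = 2:
n=3 → 2; n=4 → 4; n=5 → 6.
Orbitals: 2 + 4 + 6 = 12. Including both spin states (m_s = ±1/2) gives 2 × 12 = 24 states.

24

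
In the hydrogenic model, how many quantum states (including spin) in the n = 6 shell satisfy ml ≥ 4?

The n = 6 shell has l = 0 through 5; check each.
The (l, ml) pairs meeting ml ≥ 4 give: l=4 → 1; l=5 → 2.
Orbitals: 1 + 2 = 3. Each orbital carries two spin states, so 3 × 2 = 6 states.

6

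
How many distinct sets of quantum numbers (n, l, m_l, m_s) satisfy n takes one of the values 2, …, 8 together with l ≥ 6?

Work shell by shell — for each n, count the (l, m_l) pairs that satisfy l ≥ 6:
n=7 → 13; n=8 → 28.
Orbitals: 13 + 28 = 41. Including both spin states (m_s = ±1/2) gives 2 × 41 = 82 states.

82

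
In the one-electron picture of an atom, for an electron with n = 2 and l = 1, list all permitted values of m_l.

m_l takes every integer from −l to +l. With l = 1 that gives the 3 values -1, 0, 1.

-1, 0, 1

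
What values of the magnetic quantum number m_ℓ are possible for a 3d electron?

-2, -1, 0, 1, 2

The 3d subshell has ℓ = 2, and m_ℓ takes every integer from −ℓ to +ℓ. With ℓ = 2 that gives the 5 values -2, -1, 0, 1, 2.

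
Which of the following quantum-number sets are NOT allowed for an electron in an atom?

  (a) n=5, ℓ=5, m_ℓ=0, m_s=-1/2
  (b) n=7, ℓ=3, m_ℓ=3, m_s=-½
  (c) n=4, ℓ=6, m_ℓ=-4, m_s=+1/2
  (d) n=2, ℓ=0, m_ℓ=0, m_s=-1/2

(a) has ℓ = 5 ≥ n = 5, violating 0 ≤ ℓ ≤ n−1.
(c) has ℓ = 6 ≥ n = 4, violating 0 ≤ ℓ ≤ n−1.
The remaining sets (b), (d) satisfy all four rules.

(a) and (c)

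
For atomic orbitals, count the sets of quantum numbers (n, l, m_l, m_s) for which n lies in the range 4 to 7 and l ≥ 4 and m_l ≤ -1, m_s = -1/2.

Treat each shell separately and count matching orbitals:
n=5 → 4; n=6 → 9; n=7 → 15.
Orbitals: 4 + 9 + 15 = 28. With m_s fixed to -1/2 there is one state per orbital, so 28 states.

28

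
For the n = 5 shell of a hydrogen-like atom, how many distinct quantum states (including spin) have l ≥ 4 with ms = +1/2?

Per l-value: l=4 → 9.
Orbitals: 9. With ms fixed to a single value there is one state per orbital, giving 9 states.

9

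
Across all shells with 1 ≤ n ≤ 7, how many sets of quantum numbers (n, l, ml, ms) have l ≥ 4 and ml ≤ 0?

Go shell by shell, enumerating (l, ml) with l ≥ 4 and ml ≤ 0:
n=5 → 5; n=6 → 11; n=7 → 18.
Orbitals: 5 + 11 + 18 = 34. Including both spin states (ms = ±1/2) gives 2 × 34 = 68 states.

68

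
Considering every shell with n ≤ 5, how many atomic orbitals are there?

Total orbitals = 1² + 2² + 3² + 4² + 5² = 55.

55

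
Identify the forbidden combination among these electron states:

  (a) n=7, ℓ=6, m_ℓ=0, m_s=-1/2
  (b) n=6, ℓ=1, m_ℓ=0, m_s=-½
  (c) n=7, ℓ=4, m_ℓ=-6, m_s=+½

(c)

(c) has |m_ℓ| = 6 > ℓ = 4, violating −ℓ ≤ m_ℓ ≤ ℓ.
The remaining sets (a), (b) satisfy all four rules.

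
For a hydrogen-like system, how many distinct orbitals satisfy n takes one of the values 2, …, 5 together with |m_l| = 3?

6

Count contributing orbitals for each principal shell:
n=4 → 2; n=5 → 4.
Total orbitals: 2 + 4 = 6.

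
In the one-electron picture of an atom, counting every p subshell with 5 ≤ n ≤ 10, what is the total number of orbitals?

A p subshell (l = 1) exists for every n ≥ 2, so shells n = 5, 6, 7, 8, 9, 10 each contribute one — 6 subshells.
Since each p subshell has 2·1+1 = 3 orbitals, the total is 6 × 3 = 18.

18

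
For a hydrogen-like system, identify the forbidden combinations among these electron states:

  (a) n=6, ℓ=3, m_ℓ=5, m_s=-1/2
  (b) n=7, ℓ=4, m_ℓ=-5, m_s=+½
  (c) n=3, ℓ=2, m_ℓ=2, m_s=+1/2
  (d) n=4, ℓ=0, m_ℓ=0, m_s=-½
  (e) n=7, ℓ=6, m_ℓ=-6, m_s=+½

(a) and (b)

(a) has |m_ℓ| = 5 > ℓ = 3, violating −ℓ ≤ m_ℓ ≤ ℓ.
(b) has |m_ℓ| = 5 > ℓ = 4, violating −ℓ ≤ m_ℓ ≤ ℓ.
The remaining sets (c), (d), (e) satisfy all four rules.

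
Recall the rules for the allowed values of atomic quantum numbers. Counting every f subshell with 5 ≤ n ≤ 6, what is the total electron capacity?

28

An f subshell (l = 3) exists for every n ≥ 4, so shells n = 5, 6 each contribute one — 2 subshells.
Since each f subshell holds 2(2·3+1) = 14 electrons, the total is 2 × 14 = 28.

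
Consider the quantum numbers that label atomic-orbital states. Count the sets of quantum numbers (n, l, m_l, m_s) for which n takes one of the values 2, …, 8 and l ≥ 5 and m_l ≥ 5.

20

Go shell by shell, enumerating (l, m_l) with l ≥ 5 and m_l ≥ 5:
n=6 → 1; n=7 → 3; n=8 → 6.
Orbitals: 1 + 3 + 6 = 10. Including both spin states (m_s = ±1/2) gives 2 × 10 = 20 states.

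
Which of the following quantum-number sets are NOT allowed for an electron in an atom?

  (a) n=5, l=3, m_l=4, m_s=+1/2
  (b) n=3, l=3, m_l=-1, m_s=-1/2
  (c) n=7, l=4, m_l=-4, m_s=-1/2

(a) and (b)

(a) has |m_l| = 4 > l = 3, violating −l ≤ m_l ≤ l.
(b) has l = 3 ≥ n = 3, violating 0 ≤ l ≤ n−1.
The remaining set (c) satisfies all four rules.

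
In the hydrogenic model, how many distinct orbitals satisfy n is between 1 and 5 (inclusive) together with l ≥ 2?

Treat each shell separately and count matching orbitals:
n=3 → 5; n=4 → 12; n=5 → 21.
Total orbitals: 5 + 12 + 21 = 38.

38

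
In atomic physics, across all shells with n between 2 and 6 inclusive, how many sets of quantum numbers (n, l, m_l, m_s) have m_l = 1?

Go shell by shell, enumerating (l, m_l) with m_l = 1:
n=2 → 1; n=3 → 2; n=4 → 3; n=5 → 4; n=6 → 5.
Orbitals: 1 + 2 + 3 + 4 + 5 = 15. Including both spin states (m_s = ±1/2) gives 2 × 15 = 30 states.

30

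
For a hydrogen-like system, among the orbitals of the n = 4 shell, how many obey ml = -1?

For n = 4, l ranges over 0 … 3.
Contributions: l=1 → 1; l=2 → 1; l=3 → 1.
Total orbitals: 1 + 1 + 1 = 3.

3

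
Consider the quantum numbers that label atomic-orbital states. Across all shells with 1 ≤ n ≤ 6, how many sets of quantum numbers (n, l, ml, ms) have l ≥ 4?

Go shell by shell, enumerating (l, ml) with l ≥ 4:
n=5 → 9; n=6 → 20.
Orbitals: 9 + 20 = 29. Including both spin states (ms = ±1/2) gives 2 × 29 = 58 states.

58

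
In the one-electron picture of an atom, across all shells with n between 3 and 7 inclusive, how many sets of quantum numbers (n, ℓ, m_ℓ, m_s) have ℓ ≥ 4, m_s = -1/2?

Count contributing orbitals for each principal shell:
n=5 → 9; n=6 → 20; n=7 → 33.
Orbitals: 9 + 20 + 33 = 62. With m_s fixed to -1/2 there is one state per orbital, so 62 states.

62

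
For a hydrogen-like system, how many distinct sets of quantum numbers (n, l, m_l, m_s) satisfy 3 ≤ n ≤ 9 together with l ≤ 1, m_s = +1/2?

28

Treat each shell separately and count matching orbitals:
n=3 → 4; n=4 → 4; n=5 → 4; n=6 → 4; n=7 → 4; n=8 → 4; n=9 → 4.
Orbitals: 4 + 4 + 4 + 4 + 4 + 4 + 4 = 28. With m_s fixed to +1/2 there is one state per orbital, so 28 states.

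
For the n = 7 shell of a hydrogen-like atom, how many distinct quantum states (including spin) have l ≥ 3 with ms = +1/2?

For n = 7, l ranges over 0 … 6.
Contributions: l=3 → 7; l=4 → 9; l=5 → 11; l=6 → 13.
Orbitals: 7 + 9 + 11 + 13 = 40. With ms fixed to a single value there is one state per orbital, giving 40 states.

40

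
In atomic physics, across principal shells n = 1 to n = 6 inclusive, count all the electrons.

182

Shell n has n² orbitals: 1²=1 + 2²=4 + 3²=9 + 4²=16 + 5²=25 + 6²=36 = 91 orbitals.
Two spin states per orbital: 2 × 91 = 182 electrons.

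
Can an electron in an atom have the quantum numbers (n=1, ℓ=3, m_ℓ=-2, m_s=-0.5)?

The orbital quantum number must satisfy 0 ≤ ℓ ≤ n−1. With n = 1 the allowed ℓ values are 0, so ℓ = 3 is out of range.

No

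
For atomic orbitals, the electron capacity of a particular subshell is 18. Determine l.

l = 4

2(2l+1) = 18 ⇒ 2l+1 = 9 ⇒ l = 4.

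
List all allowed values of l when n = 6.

l is an integer with 0 ≤ l ≤ n−1, so for n = 6: l = 0, 1, 2, 3, 4, 5.

0, 1, 2, 3, 4, 5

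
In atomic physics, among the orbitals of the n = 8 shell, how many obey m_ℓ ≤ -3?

15

For n = 8, ℓ ranges over 0 … 7.
Contributions: ℓ=3 → 1; ℓ=4 → 2; ℓ=5 → 3; ℓ=6 → 4; ℓ=7 → 5.
Total orbitals: 1 + 2 + 3 + 4 + 5 = 15.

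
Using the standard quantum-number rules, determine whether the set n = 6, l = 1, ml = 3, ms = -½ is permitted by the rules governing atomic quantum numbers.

The magnetic quantum number must satisfy −l ≤ ml ≤ l. With l = 1, ml can only be -1, 0, 1, so ml = 3 is forbidden.

Invalid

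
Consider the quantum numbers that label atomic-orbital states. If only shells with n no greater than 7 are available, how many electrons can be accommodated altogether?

Total orbitals = 1² + 2² + 3² + 4² + 5² + 6² + 7² = 140. Doubling for spin gives 280 electrons.

280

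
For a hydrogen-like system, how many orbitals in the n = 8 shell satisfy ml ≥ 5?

6

Go through l = 0, …, 7 (the values permitted for n = 8).
Per l-value: l=5 → 1; l=6 → 2; l=7 → 3.
Total orbitals: 1 + 2 + 3 = 6.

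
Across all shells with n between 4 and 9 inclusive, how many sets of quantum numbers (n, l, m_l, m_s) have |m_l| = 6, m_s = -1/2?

12

For each n in the range, tally the orbitals obeying |m_l| = 6:
n=7 → 2; n=8 → 4; n=9 → 6.
Orbitals: 2 + 4 + 6 = 12. With m_s fixed to -1/2 there is one state per orbital, so 12 states.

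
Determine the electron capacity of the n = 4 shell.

A shell holds 2n² electrons: 2 × 4² = 2 × 16 = 32.

32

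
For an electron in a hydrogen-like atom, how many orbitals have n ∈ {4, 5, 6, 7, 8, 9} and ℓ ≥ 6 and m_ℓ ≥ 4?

Per-shell orbital counts meeting the constraint:
n=7 → 3; n=8 → 7; n=9 → 12.
Total orbitals: 3 + 7 + 12 = 22.

22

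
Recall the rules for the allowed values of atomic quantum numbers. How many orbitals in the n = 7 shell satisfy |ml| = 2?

The n = 7 shell has l = 0 through 6; check each.
The (l, ml) pairs meeting |ml| = 2 give: l=2 → 2; l=3 → 2; l=4 → 2; l=5 → 2; l=6 → 2.
Total orbitals: 2 + 2 + 2 + 2 + 2 = 10.

10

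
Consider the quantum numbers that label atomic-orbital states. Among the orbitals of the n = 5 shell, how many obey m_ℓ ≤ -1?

10

For n = 5, ℓ ranges over 0 … 4.
Orbitals with m_ℓ ≤ -1, by ℓ: ℓ=1 → 1; ℓ=2 → 2; ℓ=3 → 3; ℓ=4 → 4.
Total orbitals: 1 + 2 + 3 + 4 = 10.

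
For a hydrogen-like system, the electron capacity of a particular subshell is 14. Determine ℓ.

2(2ℓ+1) = 14 ⇒ 2ℓ+1 = 7 ⇒ ℓ = 3.

ℓ = 3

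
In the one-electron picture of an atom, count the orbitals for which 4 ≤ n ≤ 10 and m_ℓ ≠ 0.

Go shell by shell, enumerating (ℓ, m_ℓ) with m_ℓ ≠ 0:
n=4 → 12; n=5 → 20; n=6 → 30; n=7 → 42; n=8 → 56; n=9 → 72; n=10 → 90.
Total orbitals: 12 + 20 + 30 + 42 + 56 + 72 + 90 = 322.

322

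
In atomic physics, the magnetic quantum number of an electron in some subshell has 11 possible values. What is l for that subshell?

ml ranges over 2l+1 integers, so 2l+1 = 11 ⇒ l = 5.

l = 5 (h)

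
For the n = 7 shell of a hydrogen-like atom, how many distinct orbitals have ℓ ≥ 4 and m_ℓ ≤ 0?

Go through ℓ = 0, …, 6 (the values permitted for n = 7).
Contributions: ℓ=4 → 5; ℓ=5 → 6; ℓ=6 → 7.
Total orbitals: 5 + 6 + 7 = 18.

18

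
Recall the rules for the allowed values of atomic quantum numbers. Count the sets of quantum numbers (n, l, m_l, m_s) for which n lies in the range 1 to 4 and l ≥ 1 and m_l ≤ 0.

32

Per-shell orbital counts meeting the constraint:
n=2 → 2; n=3 → 5; n=4 → 9.
Orbitals: 2 + 5 + 9 = 16. Including both spin states (m_s = ±1/2) gives 2 × 16 = 32 states.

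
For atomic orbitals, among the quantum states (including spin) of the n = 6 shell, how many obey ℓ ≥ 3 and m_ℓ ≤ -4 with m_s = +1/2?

For n = 6, ℓ ranges over 0 … 5.
Per ℓ-value: ℓ=4 → 1; ℓ=5 → 2.
Orbitals: 1 + 2 = 3. With m_s fixed to a single value there is one state per orbital, giving 3 states.

3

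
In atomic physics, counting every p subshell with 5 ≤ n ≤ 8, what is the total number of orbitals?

A p subshell (ℓ = 1) exists for every n ≥ 2, so shells n = 5, 6, 7, 8 each contribute one — 4 subshells.
Since each p subshell has 2·1+1 = 3 orbitals, the total is 4 × 3 = 12.

12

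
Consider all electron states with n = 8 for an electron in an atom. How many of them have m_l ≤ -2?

42

Go through l = 0, …, 7 (the values permitted for n = 8).
Contributions: l=2 → 1; l=3 → 2; l=4 → 3; l=5 → 4; l=6 → 5; l=7 → 6.
Orbitals: 1 + 2 + 3 + 4 + 5 + 6 = 21. Each orbital carries two spin states, so 21 × 2 = 42 states.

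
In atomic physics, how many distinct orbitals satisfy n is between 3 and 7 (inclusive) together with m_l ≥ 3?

Go shell by shell, enumerating (l, m_l) with m_l ≥ 3:
n=4 → 1; n=5 → 3; n=6 → 6; n=7 → 10.
Total orbitals: 1 + 3 + 6 + 10 = 20.

20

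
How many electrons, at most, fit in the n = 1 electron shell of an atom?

2

A shell holds 2n² electrons: 2 × 1² = 2 × 1 = 2.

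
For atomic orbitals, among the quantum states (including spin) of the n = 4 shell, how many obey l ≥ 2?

With n = 4 the allowed l are 0, 1, …, 3.
Contributions: l=2 → 5; l=3 → 7.
Orbitals: 5 + 7 = 12. Each orbital carries two spin states, so 12 × 2 = 24 states.

24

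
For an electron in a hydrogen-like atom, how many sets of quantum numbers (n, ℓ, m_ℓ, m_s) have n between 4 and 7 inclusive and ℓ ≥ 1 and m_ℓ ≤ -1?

Treat each shell separately and count matching orbitals:
n=4 → 6; n=5 → 10; n=6 → 15; n=7 → 21.
Orbitals: 6 + 10 + 15 + 21 = 52. Including both spin states (m_s = ±1/2) gives 2 × 52 = 104 states.

104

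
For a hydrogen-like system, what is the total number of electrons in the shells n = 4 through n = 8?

380

Shell n has n² orbitals: 4²=16 + 5²=25 + 6²=36 + 7²=49 + 8²=64 = 190 orbitals.
Two spin states per orbital: 2 × 190 = 380 electrons.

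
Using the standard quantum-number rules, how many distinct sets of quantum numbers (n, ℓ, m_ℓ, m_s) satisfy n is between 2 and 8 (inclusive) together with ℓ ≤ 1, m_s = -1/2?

Go shell by shell, enumerating (ℓ, m_ℓ) with ℓ ≤ 1:
n=2 → 4; n=3 → 4; n=4 → 4; n=5 → 4; n=6 → 4; n=7 → 4; n=8 → 4.
Orbitals: 4 + 4 + 4 + 4 + 4 + 4 + 4 = 28. With m_s fixed to -1/2 there is one state per orbital, so 28 states.

28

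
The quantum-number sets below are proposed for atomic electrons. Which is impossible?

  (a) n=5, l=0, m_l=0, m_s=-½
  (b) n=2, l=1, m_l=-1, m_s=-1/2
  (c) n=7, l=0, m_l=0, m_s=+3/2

(c) has m_s = +3/2, but an electron's spin must be ±1/2.
The remaining sets (a), (b) satisfy all four rules.

(c)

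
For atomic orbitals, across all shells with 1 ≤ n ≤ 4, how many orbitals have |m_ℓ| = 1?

Go shell by shell, enumerating (ℓ, m_ℓ) with |m_ℓ| = 1:
n=2 → 2; n=3 → 4; n=4 → 6.
Total orbitals: 2 + 4 + 6 = 12.

12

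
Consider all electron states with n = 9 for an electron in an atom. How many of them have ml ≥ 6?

The n = 9 shell has l = 0 through 8; check each.
The (l, ml) pairs meeting ml ≥ 6 give: l=6 → 1; l=7 → 2; l=8 → 3.
Orbitals: 1 + 2 + 3 = 6. Each orbital carries two spin states, so 6 × 2 = 12 states.

12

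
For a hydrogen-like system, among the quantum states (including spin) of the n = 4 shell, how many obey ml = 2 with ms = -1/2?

The n = 4 shell has l = 0 through 3; check each.
Per l-value: l=2 → 1; l=3 → 1.
Orbitals: 1 + 1 = 2. With ms fixed to a single value there is one state per orbital, giving 2 states.

2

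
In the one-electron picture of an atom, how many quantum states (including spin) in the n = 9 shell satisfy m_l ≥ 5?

20

Go through l = 0, …, 8 (the values permitted for n = 9).
The (l, m_l) pairs meeting m_l ≥ 5 give: l=5 → 1; l=6 → 2; l=7 → 3; l=8 → 4.
Orbitals: 1 + 2 + 3 + 4 = 10. Each orbital carries two spin states, so 10 × 2 = 20 states.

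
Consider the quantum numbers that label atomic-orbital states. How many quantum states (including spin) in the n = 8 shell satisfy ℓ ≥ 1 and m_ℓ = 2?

12

For n = 8, ℓ ranges over 0 … 7.
Per ℓ-value: ℓ=2 → 1; ℓ=3 → 1; ℓ=4 → 1; ℓ=5 → 1; ℓ=6 → 1; ℓ=7 → 1.
Orbitals: 1 + 1 + 1 + 1 + 1 + 1 = 6. Each orbital carries two spin states, so 6 × 2 = 12 states.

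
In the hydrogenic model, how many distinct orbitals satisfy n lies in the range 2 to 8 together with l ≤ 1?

Treat each shell separately and count matching orbitals:
n=2 → 4; n=3 → 4; n=4 → 4; n=5 → 4; n=6 → 4; n=7 → 4; n=8 → 4.
Total orbitals: 4 + 4 + 4 + 4 + 4 + 4 + 4 = 28.

28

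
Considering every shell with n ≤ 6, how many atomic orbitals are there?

Total orbitals = 1² + 2² + 3² + 4² + 5² + 6² = 91.

91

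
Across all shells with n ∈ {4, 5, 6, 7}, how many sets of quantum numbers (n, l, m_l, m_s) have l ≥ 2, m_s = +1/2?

110

Work shell by shell — for each n, count the (l, m_l) pairs that satisfy l ≥ 2:
n=4 → 12; n=5 → 21; n=6 → 32; n=7 → 45.
Orbitals: 12 + 21 + 32 + 45 = 110. With m_s fixed to +1/2 there is one state per orbital, so 110 states.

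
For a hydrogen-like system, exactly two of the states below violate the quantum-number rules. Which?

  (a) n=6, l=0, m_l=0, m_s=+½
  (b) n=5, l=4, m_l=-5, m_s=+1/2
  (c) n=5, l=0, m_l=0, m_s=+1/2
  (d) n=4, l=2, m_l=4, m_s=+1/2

(b) has |m_l| = 5 > l = 4, violating −l ≤ m_l ≤ l.
(d) has |m_l| = 4 > l = 2, violating −l ≤ m_l ≤ l.
The remaining sets (a), (c) satisfy all four rules.

(b) and (d)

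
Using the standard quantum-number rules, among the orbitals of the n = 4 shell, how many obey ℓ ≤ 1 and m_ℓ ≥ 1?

1

For n = 4, ℓ ranges over 0 … 3.
Orbitals with ℓ ≤ 1 and m_ℓ ≥ 1, by ℓ: ℓ=1 → 1.
Total orbitals: 1.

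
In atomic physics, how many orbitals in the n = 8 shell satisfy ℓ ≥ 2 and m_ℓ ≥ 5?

6

With n = 8 the allowed ℓ are 0, 1, …, 7.
Contributions: ℓ=5 → 1; ℓ=6 → 2; ℓ=7 → 3.
Total orbitals: 1 + 2 + 3 = 6.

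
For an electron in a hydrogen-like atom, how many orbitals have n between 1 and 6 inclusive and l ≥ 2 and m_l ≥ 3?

10

Work shell by shell — for each n, count the (l, m_l) pairs that satisfy l ≥ 2 and m_l ≥ 3:
n=4 → 1; n=5 → 3; n=6 → 6.
Total orbitals: 1 + 3 + 6 = 10.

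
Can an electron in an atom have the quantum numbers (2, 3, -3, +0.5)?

The orbital quantum number must satisfy 0 ≤ l ≤ n−1. With n = 2 the allowed l values are 0, 1, so l = 3 is out of range.

Invalid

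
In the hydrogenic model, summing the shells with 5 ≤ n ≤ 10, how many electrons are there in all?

710

Shell n has n² orbitals: 5²=25 + 6²=36 + 7²=49 + 8²=64 + 9²=81 + 10²=100 = 355 orbitals.
Two spin states per orbital: 2 × 355 = 710 electrons.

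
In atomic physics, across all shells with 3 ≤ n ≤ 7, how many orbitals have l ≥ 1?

130

Count contributing orbitals for each principal shell:
n=3 → 8; n=4 → 15; n=5 → 24; n=6 → 35; n=7 → 48.
Total orbitals: 8 + 15 + 24 + 35 + 48 = 130.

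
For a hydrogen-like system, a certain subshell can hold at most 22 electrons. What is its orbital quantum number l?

2(2l+1) = 22 ⇒ 2l+1 = 11 ⇒ l = 5.

l = 5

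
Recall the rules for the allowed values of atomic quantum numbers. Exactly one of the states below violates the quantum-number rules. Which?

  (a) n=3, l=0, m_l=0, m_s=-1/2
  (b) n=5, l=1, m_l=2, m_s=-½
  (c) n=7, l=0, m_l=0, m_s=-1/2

(b) has |m_l| = 2 > l = 1, violating −l ≤ m_l ≤ l.
The remaining sets (a), (c) satisfy all four rules.

(b)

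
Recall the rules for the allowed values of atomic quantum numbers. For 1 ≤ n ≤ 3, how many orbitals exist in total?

14

Total orbitals = 1² + 2² + 3² = 14.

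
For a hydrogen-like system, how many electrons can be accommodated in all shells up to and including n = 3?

28

Total orbitals = 1² + 2² + 3² = 14. Doubling for spin gives 28 electrons.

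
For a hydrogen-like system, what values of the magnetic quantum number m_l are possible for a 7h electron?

The 7h subshell has l = 5, and m_l takes every integer from −l to +l. With l = 5 that gives the 11 values -5, -4, -3, -2, -1, 0, 1, 2, 3, 4, 5.

-5, -4, -3, -2, -1, 0, 1, 2, 3, 4, 5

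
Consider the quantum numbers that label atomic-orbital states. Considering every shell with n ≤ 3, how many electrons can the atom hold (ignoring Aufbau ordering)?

Total orbitals = 1² + 2² + 3² = 14. Doubling for spin gives 28 electrons.

28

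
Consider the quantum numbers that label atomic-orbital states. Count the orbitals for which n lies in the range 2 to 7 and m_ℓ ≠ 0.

Work shell by shell — for each n, count the (ℓ, m_ℓ) pairs that satisfy m_ℓ ≠ 0:
n=2 → 2; n=3 → 6; n=4 → 12; n=5 → 20; n=6 → 30; n=7 → 42.
Total orbitals: 2 + 6 + 12 + 20 + 30 + 42 = 112.

112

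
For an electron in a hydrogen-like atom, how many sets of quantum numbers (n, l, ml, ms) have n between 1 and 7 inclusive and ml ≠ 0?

224

Go shell by shell, enumerating (l, ml) with ml ≠ 0:
n=2 → 2; n=3 → 6; n=4 → 12; n=5 → 20; n=6 → 30; n=7 → 42.
Orbitals: 2 + 6 + 12 + 20 + 30 + 42 = 112. Including both spin states (ms = ±1/2) gives 2 × 112 = 224 states.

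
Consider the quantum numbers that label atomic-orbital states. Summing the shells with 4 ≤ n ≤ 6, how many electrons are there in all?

154

Shell n has n² orbitals: 4²=16 + 5²=25 + 6²=36 = 77 orbitals.
Two spin states per orbital: 2 × 77 = 154 electrons.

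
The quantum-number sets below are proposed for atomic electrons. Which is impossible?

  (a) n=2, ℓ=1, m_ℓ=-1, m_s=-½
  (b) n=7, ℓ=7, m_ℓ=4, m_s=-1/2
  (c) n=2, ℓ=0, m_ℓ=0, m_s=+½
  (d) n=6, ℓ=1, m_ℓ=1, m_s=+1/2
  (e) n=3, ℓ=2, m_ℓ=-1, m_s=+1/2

(b)

(b) has ℓ = 7 ≥ n = 7, violating 0 ≤ ℓ ≤ n−1.
The remaining sets (a), (c), (d), (e) satisfy all four rules.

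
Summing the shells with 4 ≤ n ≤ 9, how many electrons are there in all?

Shell n has n² orbitals: 4²=16 + 5²=25 + 6²=36 + 7²=49 + 8²=64 + 9²=81 = 271 orbitals.
Two spin states per orbital: 2 × 271 = 542 electrons.

542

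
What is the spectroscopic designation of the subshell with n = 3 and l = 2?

l = 2 corresponds to the letter 'd', so the subshell is 3d.

3d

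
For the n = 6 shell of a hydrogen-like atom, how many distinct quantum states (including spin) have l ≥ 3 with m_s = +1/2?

For n = 6, l ranges over 0 … 5.
Orbitals with l ≥ 3, by l: l=3 → 7; l=4 → 9; l=5 → 11.
Orbitals: 7 + 9 + 11 = 27. With m_s fixed to a single value there is one state per orbital, giving 27 states.

27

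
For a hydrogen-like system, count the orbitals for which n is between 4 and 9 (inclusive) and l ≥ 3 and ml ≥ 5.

20

For each n in the range, tally the orbitals obeying l ≥ 3 and ml ≥ 5:
n=6 → 1; n=7 → 3; n=8 → 6; n=9 → 10.
Total orbitals: 1 + 3 + 6 + 10 = 20.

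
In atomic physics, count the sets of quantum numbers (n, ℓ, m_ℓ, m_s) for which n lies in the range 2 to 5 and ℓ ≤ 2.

For each n in the range, tally the orbitals obeying ℓ ≤ 2:
n=2 → 4; n=3 → 9; n=4 → 9; n=5 → 9.
Orbitals: 4 + 9 + 9 + 9 = 31. Including both spin states (m_s = ±1/2) gives 2 × 31 = 62 states.

62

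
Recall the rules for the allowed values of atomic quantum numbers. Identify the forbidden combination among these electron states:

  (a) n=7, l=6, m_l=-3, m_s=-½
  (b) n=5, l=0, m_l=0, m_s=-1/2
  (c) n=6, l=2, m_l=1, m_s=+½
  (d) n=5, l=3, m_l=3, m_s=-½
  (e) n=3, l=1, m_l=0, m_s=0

(e)

(e) has m_s = 0, but an electron's spin must be ±1/2.
The remaining sets (a), (b), (c), (d) satisfy all four rules.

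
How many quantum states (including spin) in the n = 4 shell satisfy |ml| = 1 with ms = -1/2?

6

The n = 4 shell has l = 0 through 3; check each.
Per l-value: l=1 → 2; l=2 → 2; l=3 → 2.
Orbitals: 2 + 2 + 2 = 6. With ms fixed to a single value there is one state per orbital, giving 6 states.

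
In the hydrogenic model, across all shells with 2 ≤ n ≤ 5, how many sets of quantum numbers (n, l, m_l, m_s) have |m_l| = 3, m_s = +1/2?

Go shell by shell, enumerating (l, m_l) with |m_l| = 3:
n=4 → 2; n=5 → 4.
Orbitals: 2 + 4 = 6. With m_s fixed to +1/2 there is one state per orbital, so 6 states.

6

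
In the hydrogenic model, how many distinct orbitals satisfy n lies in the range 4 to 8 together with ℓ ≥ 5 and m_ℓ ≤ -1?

34

Count contributing orbitals for each principal shell:
n=6 → 5; n=7 → 11; n=8 → 18.
Total orbitals: 5 + 11 + 18 = 34.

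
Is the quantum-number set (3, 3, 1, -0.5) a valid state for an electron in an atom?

No

The orbital quantum number must satisfy 0 ≤ l ≤ n−1. With n = 3 the allowed l values are 0, 1, 2, so l = 3 is out of range.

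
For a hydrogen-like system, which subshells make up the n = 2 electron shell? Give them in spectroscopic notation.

2s, 2p

For n = 2, l runs from 0 to 1. In spectroscopic notation l = 0,1,2,… ↔ s,p,d,f,g,h,i, so the subshells are 2s, 2p.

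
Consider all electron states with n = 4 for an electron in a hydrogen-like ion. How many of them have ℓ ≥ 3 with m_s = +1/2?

Go through ℓ = 0, …, 3 (the values permitted for n = 4).
Orbitals with ℓ ≥ 3, by ℓ: ℓ=3 → 7.
Orbitals: 7. With m_s fixed to a single value there is one state per orbital, giving 7 states.

7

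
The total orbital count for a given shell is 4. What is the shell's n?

n = 2

n² = 4 ⇒ n = 2.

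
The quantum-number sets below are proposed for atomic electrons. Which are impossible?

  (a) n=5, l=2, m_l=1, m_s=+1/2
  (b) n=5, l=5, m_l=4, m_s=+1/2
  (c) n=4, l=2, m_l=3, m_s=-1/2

(b) has l = 5 ≥ n = 5, violating 0 ≤ l ≤ n−1.
(c) has |m_l| = 3 > l = 2, violating −l ≤ m_l ≤ l.
The remaining set (a) satisfies all four rules.

(b) and (c)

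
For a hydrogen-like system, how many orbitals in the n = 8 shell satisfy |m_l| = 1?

14

The n = 8 shell has l = 0 through 7; check each.
Orbitals with |m_l| = 1, by l: l=1 → 2; l=2 → 2; l=3 → 2; l=4 → 2; l=5 → 2; l=6 → 2; l=7 → 2.
Total orbitals: 2 + 2 + 2 + 2 + 2 + 2 + 2 = 14.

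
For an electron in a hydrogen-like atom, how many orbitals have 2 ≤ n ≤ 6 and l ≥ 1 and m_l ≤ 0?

50

Go shell by shell, enumerating (l, m_l) with l ≥ 1 and m_l ≤ 0:
n=2 → 2; n=3 → 5; n=4 → 9; n=5 → 14; n=6 → 20.
Total orbitals: 2 + 5 + 9 + 14 + 20 = 50.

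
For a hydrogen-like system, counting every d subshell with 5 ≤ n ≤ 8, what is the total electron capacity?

40

A d subshell (l = 2) exists for every n ≥ 3, so shells n = 5, 6, 7, 8 each contribute one — 4 subshells.
Since each d subshell holds 2(2·2+1) = 10 electrons, the total is 4 × 10 = 40.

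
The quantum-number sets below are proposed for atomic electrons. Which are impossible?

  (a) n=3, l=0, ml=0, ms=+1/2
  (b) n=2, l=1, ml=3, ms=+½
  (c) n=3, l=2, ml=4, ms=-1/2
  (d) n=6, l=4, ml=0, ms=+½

(b) and (c)

(b) has |ml| = 3 > l = 1, violating −l ≤ ml ≤ l.
(c) has |ml| = 4 > l = 2, violating −l ≤ ml ≤ l.
The remaining sets (a), (d) satisfy all four rules.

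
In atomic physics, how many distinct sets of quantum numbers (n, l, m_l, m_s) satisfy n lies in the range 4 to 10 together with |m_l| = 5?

Treat each shell separately and count matching orbitals:
n=6 → 2; n=7 → 4; n=8 → 6; n=9 → 8; n=10 → 10.
Orbitals: 2 + 4 + 6 + 8 + 10 = 30. Including both spin states (m_s = ±1/2) gives 2 × 30 = 60 states.

60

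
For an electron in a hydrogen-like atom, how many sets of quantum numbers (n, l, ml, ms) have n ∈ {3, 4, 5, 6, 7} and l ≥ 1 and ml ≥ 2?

70

Treat each shell separately and count matching orbitals:
n=3 → 1; n=4 → 3; n=5 → 6; n=6 → 10; n=7 → 15.
Orbitals: 1 + 3 + 6 + 10 + 15 = 35. Including both spin states (ms = ±1/2) gives 2 × 35 = 70 states.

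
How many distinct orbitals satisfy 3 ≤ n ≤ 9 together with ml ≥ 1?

119

For each n in the range, tally the orbitals obeying ml ≥ 1:
n=3 → 3; n=4 → 6; n=5 → 10; n=6 → 15; n=7 → 21; n=8 → 28; n=9 → 36.
Total orbitals: 3 + 6 + 10 + 15 + 21 + 28 + 36 = 119.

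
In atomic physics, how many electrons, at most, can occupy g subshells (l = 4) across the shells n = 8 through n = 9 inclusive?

A g subshell (l = 4) exists for every n ≥ 5, so shells n = 8, 9 each contribute one — 2 subshells.
Since each g subshell holds 2(2·4+1) = 18 electrons, the total is 2 × 18 = 36.

36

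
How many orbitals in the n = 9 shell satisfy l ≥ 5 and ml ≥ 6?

6

The n = 9 shell has l = 0 through 8; check each.
Contributions: l=6 → 1; l=7 → 2; l=8 → 3.
Total orbitals: 1 + 2 + 3 = 6.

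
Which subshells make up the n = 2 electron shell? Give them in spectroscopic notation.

For n = 2, l runs from 0 to 1. In spectroscopic notation l = 0,1,2,… ↔ s,p,d,f,g,h,i, so the subshells are 2s, 2p.

2s, 2p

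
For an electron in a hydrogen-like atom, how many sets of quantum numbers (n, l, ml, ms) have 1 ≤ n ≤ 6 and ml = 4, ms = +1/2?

Treat each shell separately and count matching orbitals:
n=5 → 1; n=6 → 2.
Orbitals: 1 + 2 = 3. With ms fixed to +1/2 there is one state per orbital, so 3 states.

3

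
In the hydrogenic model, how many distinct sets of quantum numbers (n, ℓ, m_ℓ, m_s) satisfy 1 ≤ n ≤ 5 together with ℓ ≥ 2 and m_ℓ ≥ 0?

44

Go shell by shell, enumerating (ℓ, m_ℓ) with ℓ ≥ 2 and m_ℓ ≥ 0:
n=3 → 3; n=4 → 7; n=5 → 12.
Orbitals: 3 + 7 + 12 = 22. Including both spin states (m_s = ±1/2) gives 2 × 22 = 44 states.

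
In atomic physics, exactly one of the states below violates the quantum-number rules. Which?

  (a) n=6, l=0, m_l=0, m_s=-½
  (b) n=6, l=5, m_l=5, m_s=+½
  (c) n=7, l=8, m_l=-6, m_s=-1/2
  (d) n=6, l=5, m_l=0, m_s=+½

(c)

(c) has l = 8 ≥ n = 7, violating 0 ≤ l ≤ n−1.
The remaining sets (a), (b), (d) satisfy all four rules.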